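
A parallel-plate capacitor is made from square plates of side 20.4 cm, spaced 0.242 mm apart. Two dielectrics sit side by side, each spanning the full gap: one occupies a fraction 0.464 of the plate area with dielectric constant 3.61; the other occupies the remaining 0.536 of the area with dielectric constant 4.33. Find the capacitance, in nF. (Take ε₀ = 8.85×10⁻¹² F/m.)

A = (20.4 cm)² = 4.16×10⁻² m².
Side-by-side slabs ⇒ two capacitors in parallel, each spanning the full gap.
C₁ = κ₁ε₀A₁/d = 3.61 × 8.85×10⁻¹² × 1.93×10⁻² / 2.42×10⁻⁴ = 2.55×10⁻⁹ F.
C₂ = κ₂ε₀A₂/d = 4.33 × 8.85×10⁻¹² × 2.23×10⁻² / 2.42×10⁻⁴ = 3.53×10⁻⁹ F.
C = C₁ + C₂ = 6.08×10⁻⁹ F.

C ≈ 6.08 nF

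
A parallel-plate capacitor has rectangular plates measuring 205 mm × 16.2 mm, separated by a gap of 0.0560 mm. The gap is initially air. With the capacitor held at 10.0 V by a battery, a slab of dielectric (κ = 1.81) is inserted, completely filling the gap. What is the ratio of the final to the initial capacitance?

C = κε₀A/d scales with κ, so C₂/C₁ = κ = 1.81.

C₂/C₁ ≈ 1.81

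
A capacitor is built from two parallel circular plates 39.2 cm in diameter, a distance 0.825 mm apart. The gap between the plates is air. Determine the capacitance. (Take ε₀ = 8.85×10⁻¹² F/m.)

C ≈ 1.29 nF

A = π(39.2/2 cm)² = 0.121 m².
C = ε₀A/d = 8.85×10⁻¹² × 0.121 / 8.25×10⁻⁴ = 1.29×10⁻⁹ F.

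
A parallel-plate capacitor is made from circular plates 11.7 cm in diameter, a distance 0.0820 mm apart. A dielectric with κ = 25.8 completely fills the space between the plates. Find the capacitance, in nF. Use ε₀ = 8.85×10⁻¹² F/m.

A = π(11.7/2 cm)² = 1.08×10⁻² m².
C = κε₀A/d = 25.8 × 8.85×10⁻¹² × 1.08×10⁻² / 8.20×10⁻⁵ = 2.99×10⁻⁸ F.

29.9 nF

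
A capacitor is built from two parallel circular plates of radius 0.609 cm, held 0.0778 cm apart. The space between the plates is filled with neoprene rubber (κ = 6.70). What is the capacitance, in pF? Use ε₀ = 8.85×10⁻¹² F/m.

C ≈ 8.88 pF

A = π(0.609 cm)² = 1.17×10⁻⁴ m².
C = κε₀A/d = 6.70 × 8.85×10⁻¹² × 1.17×10⁻⁴ / 7.78×10⁻⁴ = 8.88×10⁻¹² F.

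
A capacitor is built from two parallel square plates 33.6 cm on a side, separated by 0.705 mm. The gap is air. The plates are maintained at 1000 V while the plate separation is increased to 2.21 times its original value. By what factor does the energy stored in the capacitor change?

0.452

Battery connected ⇒ V is held fixed.
C₂ = 0.452 C₁ and U = ½CV², so U₂/U₁ = C₂/C₁ = 0.452.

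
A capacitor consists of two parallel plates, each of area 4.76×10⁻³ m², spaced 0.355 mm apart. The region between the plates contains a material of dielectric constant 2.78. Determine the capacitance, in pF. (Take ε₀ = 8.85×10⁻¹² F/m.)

330 pF

C = κε₀A/d = 2.78 × 8.85×10⁻¹² × 4.76×10⁻³ / 3.55×10⁻⁴ = 3.30×10⁻¹⁰ F.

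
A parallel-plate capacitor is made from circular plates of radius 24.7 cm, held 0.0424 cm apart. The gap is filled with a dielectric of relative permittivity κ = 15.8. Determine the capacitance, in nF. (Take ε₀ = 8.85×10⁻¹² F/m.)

A = π(24.7 cm)² = 0.192 m².
C = κε₀A/d = 15.8 × 8.85×10⁻¹² × 0.192 / 4.24×10⁻⁴ = 6.32×10⁻⁸ F.

C ≈ 63.2 nF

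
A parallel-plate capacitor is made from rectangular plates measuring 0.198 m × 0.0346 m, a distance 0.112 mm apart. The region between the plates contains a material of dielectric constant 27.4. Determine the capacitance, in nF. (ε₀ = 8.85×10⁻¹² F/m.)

C ≈ 14.8 nF

A = 0.198 × 0.0346 m² = 6.85×10⁻³ m².
C = κε₀A/d = 27.4 × 8.85×10⁻¹² × 6.85×10⁻³ / 1.12×10⁻⁴ = 1.48×10⁻⁸ F.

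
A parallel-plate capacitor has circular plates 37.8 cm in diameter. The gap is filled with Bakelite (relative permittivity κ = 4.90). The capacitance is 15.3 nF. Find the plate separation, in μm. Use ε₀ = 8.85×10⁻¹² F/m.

A = π(37.8/2 cm)² = 0.112 m².
d = κε₀A/C = 4.90 × 8.85×10⁻¹² × 0.112 / 1.53×10⁻⁸ = 3.18×10⁻⁴ m.

318 μm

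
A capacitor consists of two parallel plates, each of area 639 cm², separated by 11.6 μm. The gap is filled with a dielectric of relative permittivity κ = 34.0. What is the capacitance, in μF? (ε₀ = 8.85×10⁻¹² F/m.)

1.66 μF

A = 639 cm² = 6.39×10⁻² m².
C = κε₀A/d = 34.0 × 8.85×10⁻¹² × 6.39×10⁻² / 1.16×10⁻⁵ = 1.66×10⁻⁶ F.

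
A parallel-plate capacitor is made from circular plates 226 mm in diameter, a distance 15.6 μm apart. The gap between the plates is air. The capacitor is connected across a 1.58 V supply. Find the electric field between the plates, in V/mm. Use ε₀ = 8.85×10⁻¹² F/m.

E = V/d = 1.58 / 1.56×10⁻⁵ = 1.01×10⁵ V/m.

101 V/mm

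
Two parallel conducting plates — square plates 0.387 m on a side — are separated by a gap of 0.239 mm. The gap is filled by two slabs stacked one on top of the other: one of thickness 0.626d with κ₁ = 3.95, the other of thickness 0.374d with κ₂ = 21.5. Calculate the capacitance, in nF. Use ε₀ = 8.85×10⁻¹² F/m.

31.5 nF

A = (0.387 m)² = 0.150 m².
Stacked slabs ⇒ two capacitors in series, each with the full plate area.
C₁ = κ₁ε₀A/d₁ = 3.95 × 8.85×10⁻¹² × 0.150 / 1.50×10⁻⁴ = 3.50×10⁻⁸ F.
C₂ = κ₂ε₀A/d₂ = 21.5 × 8.85×10⁻¹² × 0.150 / 8.94×10⁻⁵ = 3.19×10⁻⁷ F.
C = (1/C₁ + 1/C₂)⁻¹ = 3.15×10⁻⁸ F.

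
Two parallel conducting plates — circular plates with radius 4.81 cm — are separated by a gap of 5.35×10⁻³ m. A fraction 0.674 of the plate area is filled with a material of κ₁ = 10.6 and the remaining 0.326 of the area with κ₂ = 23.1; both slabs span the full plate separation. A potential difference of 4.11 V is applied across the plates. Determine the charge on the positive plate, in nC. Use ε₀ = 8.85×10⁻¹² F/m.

A = π(4.81 cm)² = 7.27×10⁻³ m².
Side-by-side slabs ⇒ two capacitors in parallel, each spanning the full gap.
C₁ = κ₁ε₀A₁/d = 10.6 × 8.85×10⁻¹² × 4.90×10⁻³ / 5.35×10⁻³ = 8.59×10⁻¹¹ F.
C₂ = κ₂ε₀A₂/d = 23.1 × 8.85×10⁻¹² × 2.37×10⁻³ / 5.35×10⁻³ = 9.05×10⁻¹¹ F.
C = C₁ + C₂ = 1.76×10⁻¹⁰ F.
Q = CV = 1.76×10⁻¹⁰ × 4.11 = 7.25×10⁻¹⁰ C.

0.725 nC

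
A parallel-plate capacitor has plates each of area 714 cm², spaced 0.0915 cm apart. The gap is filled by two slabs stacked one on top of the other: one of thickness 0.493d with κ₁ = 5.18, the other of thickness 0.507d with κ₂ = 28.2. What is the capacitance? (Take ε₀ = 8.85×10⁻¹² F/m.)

C ≈ 6.10 nF

A = 714 cm² = 7.14×10⁻² m².
Stacked slabs ⇒ two capacitors in series, each with the full plate area.
C₁ = κ₁ε₀A/d₁ = 5.18 × 8.85×10⁻¹² × 7.14×10⁻² / 4.51×10⁻⁴ = 7.26×10⁻⁹ F.
C₂ = κ₂ε₀A/d₂ = 28.2 × 8.85×10⁻¹² × 7.14×10⁻² / 4.64×10⁻⁴ = 3.84×10⁻⁸ F.
C = (1/C₁ + 1/C₂)⁻¹ = 6.10×10⁻⁹ F.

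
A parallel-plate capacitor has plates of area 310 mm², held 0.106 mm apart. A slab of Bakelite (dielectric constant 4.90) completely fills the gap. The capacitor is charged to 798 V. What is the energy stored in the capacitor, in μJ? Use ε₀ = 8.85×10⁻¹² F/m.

U ≈ 40.4 μJ

A = 310 mm² = 3.10×10⁻⁴ m².
C = κε₀A/d = 4.90 × 8.85×10⁻¹² × 3.10×10⁻⁴ / 1.06×10⁻⁴ = 1.27×10⁻¹⁰ F.
U = ½CV² = ½ × 1.27×10⁻¹⁰ × (798)² = 4.04×10⁻⁵ J.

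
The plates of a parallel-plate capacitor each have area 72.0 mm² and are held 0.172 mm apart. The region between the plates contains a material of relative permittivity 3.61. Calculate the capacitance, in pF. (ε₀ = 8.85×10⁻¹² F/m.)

C ≈ 13.4 pF

A = 72.0 mm² = 7.20×10⁻⁵ m².
C = κε₀A/d = 3.61 × 8.85×10⁻¹² × 7.20×10⁻⁵ / 1.72×10⁻⁴ = 1.34×10⁻¹¹ F.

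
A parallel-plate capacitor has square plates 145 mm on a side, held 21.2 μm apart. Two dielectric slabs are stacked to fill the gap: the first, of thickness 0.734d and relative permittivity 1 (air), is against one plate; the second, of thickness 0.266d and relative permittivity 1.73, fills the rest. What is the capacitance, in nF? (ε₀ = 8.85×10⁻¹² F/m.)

C ≈ 9.89 nF

A = (145 mm)² = 2.10×10⁻² m².
Stacked slabs ⇒ two capacitors in series, each with the full plate area.
C₁ = κ₁ε₀A/d₁ = 1.00 × 8.85×10⁻¹² × 2.10×10⁻² / 1.56×10⁻⁵ = 1.20×10⁻⁸ F.
C₂ = κ₂ε₀A/d₂ = 1.73 × 8.85×10⁻¹² × 2.10×10⁻² / 5.64×10⁻⁶ = 5.71×10⁻⁸ F.
C = (1/C₁ + 1/C₂)⁻¹ = 9.89×10⁻⁹ F.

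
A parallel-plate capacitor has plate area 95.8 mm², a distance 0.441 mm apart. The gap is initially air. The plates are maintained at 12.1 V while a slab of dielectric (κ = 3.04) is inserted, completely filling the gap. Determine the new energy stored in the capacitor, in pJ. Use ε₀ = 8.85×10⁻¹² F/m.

A = 95.8 mm² = 9.58×10⁻⁵ m².
Initially C₁ = ε₀A/d = 8.85×10⁻¹² × 9.58×10⁻⁵ / 4.41×10⁻⁴ = 1.92×10⁻¹² F.
U₁ = 1.41×10⁻¹⁰ J.
Battery connected ⇒ V is held fixed. C₂ = 3.04 C₁ and U = ½CV², so U₂/U₁ = C₂/C₁ = 3.04.
U₂ = 3.04 × 1.41×10⁻¹⁰ = 4.28×10⁻¹⁰ J.

U ≈ 428 pJ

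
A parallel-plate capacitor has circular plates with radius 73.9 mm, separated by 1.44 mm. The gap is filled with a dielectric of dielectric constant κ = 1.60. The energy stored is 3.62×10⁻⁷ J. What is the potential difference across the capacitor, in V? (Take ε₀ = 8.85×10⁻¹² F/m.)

65.5 V

A = π(73.9 mm)² = 1.72×10⁻² m².
C = κε₀A/d = 1.60 × 8.85×10⁻¹² × 1.72×10⁻² / 1.44×10⁻³ = 1.69×10⁻¹⁰ F.
V = √(2U/C) = √(2 × 3.62×10⁻⁷ / 1.69×10⁻¹⁰) = 65.5 V.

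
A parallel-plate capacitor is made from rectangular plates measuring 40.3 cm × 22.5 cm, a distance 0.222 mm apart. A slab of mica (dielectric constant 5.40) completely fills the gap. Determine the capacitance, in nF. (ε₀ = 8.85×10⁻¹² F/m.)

A = 40.3 × 22.5 cm² = 9.07×10⁻² m².
C = κε₀A/d = 5.40 × 8.85×10⁻¹² × 9.07×10⁻² / 2.22×10⁻⁴ = 1.95×10⁻⁸ F.

C ≈ 19.5 nF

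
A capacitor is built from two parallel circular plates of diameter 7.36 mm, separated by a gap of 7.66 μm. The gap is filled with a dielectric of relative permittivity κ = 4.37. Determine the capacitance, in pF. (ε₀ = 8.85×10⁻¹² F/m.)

215 pF

A = π(7.36/2 mm)² = 4.25×10⁻⁵ m².
C = κε₀A/d = 4.37 × 8.85×10⁻¹² × 4.25×10⁻⁵ / 7.66×10⁻⁶ = 2.15×10⁻¹⁰ F.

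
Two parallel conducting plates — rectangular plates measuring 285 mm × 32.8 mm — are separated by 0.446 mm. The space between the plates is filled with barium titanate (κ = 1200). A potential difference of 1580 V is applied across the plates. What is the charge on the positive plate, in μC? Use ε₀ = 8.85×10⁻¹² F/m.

A = 285 × 32.8 mm² = 9.35×10⁻³ m².
C = κε₀A/d = 1200 × 8.85×10⁻¹² × 9.35×10⁻³ / 4.46×10⁻⁴ = 2.23×10⁻⁷ F.
Q = CV = 2.23×10⁻⁷ × 1580 = 3.52×10⁻⁴ C.

Q ≈ 352 μC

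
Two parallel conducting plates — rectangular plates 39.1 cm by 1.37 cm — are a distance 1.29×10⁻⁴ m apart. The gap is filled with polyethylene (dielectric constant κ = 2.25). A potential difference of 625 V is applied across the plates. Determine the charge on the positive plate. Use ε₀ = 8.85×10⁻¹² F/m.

Q ≈ 0.517 μC

A = 39.1 × 1.37 cm² = 5.36×10⁻³ m².
C = κε₀A/d = 2.25 × 8.85×10⁻¹² × 5.36×10⁻³ / 1.29×10⁻⁴ = 8.27×10⁻¹⁰ F.
Q = CV = 8.27×10⁻¹⁰ × 625 = 5.17×10⁻⁷ C.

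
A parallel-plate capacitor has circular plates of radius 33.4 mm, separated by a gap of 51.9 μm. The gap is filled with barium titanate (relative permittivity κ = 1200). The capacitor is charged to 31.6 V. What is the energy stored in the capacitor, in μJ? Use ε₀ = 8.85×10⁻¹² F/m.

A = π(33.4 mm)² = 3.50×10⁻³ m².
C = κε₀A/d = 1200 × 8.85×10⁻¹² × 3.50×10⁻³ / 5.19×10⁻⁵ = 7.17×10⁻⁷ F.
U = ½CV² = ½ × 7.17×10⁻⁷ × (31.6)² = 3.58×10⁻⁴ J.

358 μJ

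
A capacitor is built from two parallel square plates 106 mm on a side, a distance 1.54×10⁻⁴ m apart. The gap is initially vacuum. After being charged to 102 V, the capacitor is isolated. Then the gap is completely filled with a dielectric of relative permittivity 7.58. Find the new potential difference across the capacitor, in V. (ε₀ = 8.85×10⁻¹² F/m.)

A = (106 mm)² = 1.12×10⁻² m².
Initially C₁ = ε₀A/d = 8.85×10⁻¹² × 1.12×10⁻² / 1.54×10⁻⁴ = 6.46×10⁻¹⁰ F.
V₁ = 1.02×10² V.
Isolated ⇒ Q is held fixed. C₂ = 7.58 C₁ and V = Q/C, so V₂/V₁ = C₁/C₂ = 0.132.
V₂ = 0.132 × 1.02×10² = 13.5 V.

V ≈ 13.5 V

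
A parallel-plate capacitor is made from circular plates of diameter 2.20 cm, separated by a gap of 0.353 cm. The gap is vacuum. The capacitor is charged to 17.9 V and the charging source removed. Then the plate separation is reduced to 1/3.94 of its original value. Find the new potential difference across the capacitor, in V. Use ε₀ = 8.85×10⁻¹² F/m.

V ≈ 4.54 V

A = π(2.20/2 cm)² = 3.80×10⁻⁴ m².
Initially C₁ = ε₀A/d = 8.85×10⁻¹² × 3.80×10⁻⁴ / 3.53×10⁻³ = 9.53×10⁻¹³ F.
V₁ = 17.9 V.
Isolated ⇒ Q is held fixed. C₂ = 3.94 C₁ and V = Q/C, so V₂/V₁ = C₁/C₂ = 0.254.
V₂ = 0.254 × 17.9 = 4.54 V.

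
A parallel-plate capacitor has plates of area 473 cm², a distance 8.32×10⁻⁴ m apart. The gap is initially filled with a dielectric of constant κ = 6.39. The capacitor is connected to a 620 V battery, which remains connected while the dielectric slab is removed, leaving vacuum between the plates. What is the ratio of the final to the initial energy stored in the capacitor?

U₂/U₁ ≈ 0.156

Battery connected ⇒ V is held fixed.
C₂ = 0.156 C₁ and U = ½CV², so U₂/U₁ = C₂/C₁ = 0.156.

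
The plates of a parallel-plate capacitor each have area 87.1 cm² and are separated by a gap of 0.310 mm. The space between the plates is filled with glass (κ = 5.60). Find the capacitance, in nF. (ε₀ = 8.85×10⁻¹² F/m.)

A = 87.1 cm² = 8.71×10⁻³ m².
C = κε₀A/d = 5.60 × 8.85×10⁻¹² × 8.71×10⁻³ / 3.10×10⁻⁴ = 1.39×10⁻⁹ F.

C ≈ 1.39 nF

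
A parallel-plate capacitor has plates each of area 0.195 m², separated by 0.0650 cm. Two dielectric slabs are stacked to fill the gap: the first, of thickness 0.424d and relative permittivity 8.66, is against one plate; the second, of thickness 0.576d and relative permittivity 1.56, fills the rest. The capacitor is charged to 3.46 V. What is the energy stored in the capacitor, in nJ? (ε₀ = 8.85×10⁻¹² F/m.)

38.0 nJ

Stacked slabs ⇒ two capacitors in series, each with the full plate area.
C₁ = κ₁ε₀A/d₁ = 8.66 × 8.85×10⁻¹² × 0.195 / 2.76×10⁻⁴ = 5.42×10⁻⁸ F.
C₂ = κ₂ε₀A/d₂ = 1.56 × 8.85×10⁻¹² × 0.195 / 3.74×10⁻⁴ = 7.19×10⁻⁹ F.
C = (1/C₁ + 1/C₂)⁻¹ = 6.35×10⁻⁹ F.
U = ½CV² = ½ × 6.35×10⁻⁹ × (3.46)² = 3.80×10⁻⁸ J.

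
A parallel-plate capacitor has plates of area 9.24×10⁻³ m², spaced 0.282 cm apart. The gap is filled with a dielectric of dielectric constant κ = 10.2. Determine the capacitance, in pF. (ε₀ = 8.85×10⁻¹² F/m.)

C = κε₀A/d = 10.2 × 8.85×10⁻¹² × 9.24×10⁻³ / 2.82×10⁻³ = 2.96×10⁻¹⁰ F.

296 pF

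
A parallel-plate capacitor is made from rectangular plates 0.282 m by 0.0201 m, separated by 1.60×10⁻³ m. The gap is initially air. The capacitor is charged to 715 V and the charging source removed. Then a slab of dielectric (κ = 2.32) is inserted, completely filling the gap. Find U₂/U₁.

Isolated ⇒ Q is held fixed.
C₂ = 2.32 C₁ and U = Q²/(2C), so U₂/U₁ = C₁/C₂ = 0.431.

U₂/U₁ ≈ 0.431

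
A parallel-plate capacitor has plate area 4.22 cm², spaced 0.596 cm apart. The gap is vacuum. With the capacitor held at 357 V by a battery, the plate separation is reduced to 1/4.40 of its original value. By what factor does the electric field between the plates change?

Battery connected ⇒ V is held fixed.
E = V/d, so E₂/E₁ = d₁/d₂ = 4.40.

4.40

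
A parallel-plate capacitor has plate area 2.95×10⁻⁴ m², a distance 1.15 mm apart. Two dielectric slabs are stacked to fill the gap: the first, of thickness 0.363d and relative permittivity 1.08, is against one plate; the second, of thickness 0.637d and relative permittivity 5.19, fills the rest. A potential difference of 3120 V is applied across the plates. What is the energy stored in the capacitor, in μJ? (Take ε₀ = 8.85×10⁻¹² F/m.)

U ≈ 24.1 μJ

Stacked slabs ⇒ two capacitors in series, each with the full plate area.
C₁ = κ₁ε₀A/d₁ = 1.08 × 8.85×10⁻¹² × 2.95×10⁻⁴ / 4.17×10⁻⁴ = 6.75×10⁻¹² F.
C₂ = κ₂ε₀A/d₂ = 5.19 × 8.85×10⁻¹² × 2.95×10⁻⁴ / 7.33×10⁻⁴ = 1.85×10⁻¹¹ F.
C = (1/C₁ + 1/C₂)⁻¹ = 4.95×10⁻¹² F.
U = ½CV² = ½ × 4.95×10⁻¹² × (3120)² = 2.41×10⁻⁵ J.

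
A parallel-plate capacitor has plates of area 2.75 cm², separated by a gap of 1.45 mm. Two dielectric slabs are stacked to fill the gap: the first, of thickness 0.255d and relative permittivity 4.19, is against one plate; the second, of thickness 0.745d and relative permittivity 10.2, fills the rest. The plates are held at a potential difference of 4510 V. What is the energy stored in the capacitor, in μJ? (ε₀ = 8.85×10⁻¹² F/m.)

127 μJ

A = 2.75 cm² = 2.75×10⁻⁴ m².
Stacked slabs ⇒ two capacitors in series, each with the full plate area.
C₁ = κ₁ε₀A/d₁ = 4.19 × 8.85×10⁻¹² × 2.75×10⁻⁴ / 3.70×10⁻⁴ = 2.76×10⁻¹¹ F.
C₂ = κ₂ε₀A/d₂ = 10.2 × 8.85×10⁻¹² × 2.75×10⁻⁴ / 1.08×10⁻³ = 2.30×10⁻¹¹ F.
C = (1/C₁ + 1/C₂)⁻¹ = 1.25×10⁻¹¹ F.
U = ½CV² = ½ × 1.25×10⁻¹¹ × (4510)² = 1.27×10⁻⁴ J.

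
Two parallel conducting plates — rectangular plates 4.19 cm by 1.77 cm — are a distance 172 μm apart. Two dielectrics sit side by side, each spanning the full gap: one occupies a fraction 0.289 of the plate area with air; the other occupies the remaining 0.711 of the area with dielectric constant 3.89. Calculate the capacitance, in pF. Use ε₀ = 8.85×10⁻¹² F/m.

C ≈ 117 pF

A = 4.19 × 1.77 cm² = 7.42×10⁻⁴ m².
Side-by-side slabs ⇒ two capacitors in parallel, each spanning the full gap.
C₁ = κ₁ε₀A₁/d = 1.00 × 8.85×10⁻¹² × 2.14×10⁻⁴ / 1.72×10⁻⁴ = 1.10×10⁻¹¹ F.
C₂ = κ₂ε₀A₂/d = 3.89 × 8.85×10⁻¹² × 5.27×10⁻⁴ / 1.72×10⁻⁴ = 1.06×10⁻¹⁰ F.
C = C₁ + C₂ = 1.17×10⁻¹⁰ F.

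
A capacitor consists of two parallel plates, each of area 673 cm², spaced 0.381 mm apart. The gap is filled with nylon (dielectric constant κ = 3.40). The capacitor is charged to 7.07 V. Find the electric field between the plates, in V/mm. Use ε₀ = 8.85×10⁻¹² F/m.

E ≈ 18.6 V/mm

E = V/d = 7.07 / 3.81×10⁻⁴ = 1.86×10⁴ V/m.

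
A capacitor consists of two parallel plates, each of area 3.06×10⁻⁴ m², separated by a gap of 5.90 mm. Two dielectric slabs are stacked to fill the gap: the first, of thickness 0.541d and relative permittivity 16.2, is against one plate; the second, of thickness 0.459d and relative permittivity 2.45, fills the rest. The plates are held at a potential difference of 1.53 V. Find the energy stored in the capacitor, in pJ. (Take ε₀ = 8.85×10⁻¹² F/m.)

U ≈ 2.43 pJ

Stacked slabs ⇒ two capacitors in series, each with the full plate area.
C₁ = κ₁ε₀A/d₁ = 16.2 × 8.85×10⁻¹² × 3.06×10⁻⁴ / 3.19×10⁻³ = 1.37×10⁻¹¹ F.
C₂ = κ₂ε₀A/d₂ = 2.45 × 8.85×10⁻¹² × 3.06×10⁻⁴ / 2.71×10⁻³ = 2.45×10⁻¹² F.
C = (1/C₁ + 1/C₂)⁻¹ = 2.08×10⁻¹² F.
U = ½CV² = ½ × 2.08×10⁻¹² × (1.53)² = 2.43×10⁻¹² J.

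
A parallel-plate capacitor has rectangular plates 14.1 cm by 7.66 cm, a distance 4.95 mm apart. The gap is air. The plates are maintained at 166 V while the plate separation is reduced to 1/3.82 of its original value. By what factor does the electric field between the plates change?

Battery connected ⇒ V is held fixed.
E = V/d, so E₂/E₁ = d₁/d₂ = 3.82.

E₂/E₁ ≈ 3.82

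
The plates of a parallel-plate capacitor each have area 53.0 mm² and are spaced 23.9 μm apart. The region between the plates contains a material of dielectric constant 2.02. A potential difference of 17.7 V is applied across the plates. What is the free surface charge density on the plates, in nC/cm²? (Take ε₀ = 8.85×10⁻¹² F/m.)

A = 53.0 mm² = 5.30×10⁻⁵ m².
C = κε₀A/d = 2.02 × 8.85×10⁻¹² × 5.30×10⁻⁵ / 2.39×10⁻⁵ = 3.96×10⁻¹¹ F.
σ = Q/A = CV/A = 3.96×10⁻¹¹ × 17.7 / 5.30×10⁻⁵ = 1.32×10⁻⁵ C/m².

1.32 nC/cm²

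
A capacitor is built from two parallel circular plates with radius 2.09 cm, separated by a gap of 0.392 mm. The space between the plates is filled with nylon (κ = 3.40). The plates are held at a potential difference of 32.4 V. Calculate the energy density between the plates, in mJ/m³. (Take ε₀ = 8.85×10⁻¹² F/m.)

E = V/d = 32.4 / 3.92×10⁻⁴ = 8.27×10⁴ V/m.
u = ½κε₀E² = ½ × 3.40 × 8.85×10⁻¹² × (8.27×10⁴)² = 0.103 J/m³.

u ≈ 103 mJ/m³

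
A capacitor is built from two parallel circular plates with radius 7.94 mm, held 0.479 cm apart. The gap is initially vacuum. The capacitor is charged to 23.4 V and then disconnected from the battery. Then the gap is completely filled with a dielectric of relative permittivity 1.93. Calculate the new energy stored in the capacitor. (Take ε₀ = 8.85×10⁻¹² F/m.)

51.9 pJ

A = π(7.94 mm)² = 1.98×10⁻⁴ m².
Initially C₁ = ε₀A/d = 8.85×10⁻¹² × 1.98×10⁻⁴ / 4.79×10⁻³ = 3.66×10⁻¹³ F.
U₁ = 1.00×10⁻¹⁰ J.
Isolated ⇒ Q is held fixed. C₂ = 1.93 C₁ and U = Q²/(2C), so U₂/U₁ = C₁/C₂ = 0.518.
U₂ = 0.518 × 1.00×10⁻¹⁰ = 5.19×10⁻¹¹ J.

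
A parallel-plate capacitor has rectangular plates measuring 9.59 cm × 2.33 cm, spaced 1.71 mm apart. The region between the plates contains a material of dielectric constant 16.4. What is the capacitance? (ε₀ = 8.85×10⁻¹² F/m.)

A = 9.59 × 2.33 cm² = 2.23×10⁻³ m².
C = κε₀A/d = 16.4 × 8.85×10⁻¹² × 2.23×10⁻³ / 1.71×10⁻³ = 1.90×10⁻¹⁰ F.

C ≈ 190 pF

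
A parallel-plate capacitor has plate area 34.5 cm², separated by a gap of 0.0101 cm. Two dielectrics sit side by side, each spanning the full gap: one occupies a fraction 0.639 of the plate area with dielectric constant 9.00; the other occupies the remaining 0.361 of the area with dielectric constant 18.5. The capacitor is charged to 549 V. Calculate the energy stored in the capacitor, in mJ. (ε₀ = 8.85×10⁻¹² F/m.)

A = 34.5 cm² = 3.45×10⁻³ m².
Side-by-side slabs ⇒ two capacitors in parallel, each spanning the full gap.
C₁ = κ₁ε₀A₁/d = 9.00 × 8.85×10⁻¹² × 2.20×10⁻³ / 1.01×10⁻⁴ = 1.74×10⁻⁹ F.
C₂ = κ₂ε₀A₂/d = 18.5 × 8.85×10⁻¹² × 1.25×10⁻³ / 1.01×10⁻⁴ = 2.02×10⁻⁹ F.
C = C₁ + C₂ = 3.76×10⁻⁹ F.
U = ½CV² = ½ × 3.76×10⁻⁹ × (549)² = 5.66×10⁻⁴ J.

0.566 mJ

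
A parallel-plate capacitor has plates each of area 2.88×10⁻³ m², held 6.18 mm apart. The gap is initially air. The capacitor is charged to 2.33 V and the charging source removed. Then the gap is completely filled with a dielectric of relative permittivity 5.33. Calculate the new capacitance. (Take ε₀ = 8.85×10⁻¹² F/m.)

Initially C₁ = ε₀A/d = 8.85×10⁻¹² × 2.88×10⁻³ / 6.18×10⁻³ = 4.12×10⁻¹² F.
C = κε₀A/d scales with κ, so C₂/C₁ = κ = 5.33.
C₂ = 5.33 × 4.12×10⁻¹² = 2.20×10⁻¹¹ F.

22.0 pF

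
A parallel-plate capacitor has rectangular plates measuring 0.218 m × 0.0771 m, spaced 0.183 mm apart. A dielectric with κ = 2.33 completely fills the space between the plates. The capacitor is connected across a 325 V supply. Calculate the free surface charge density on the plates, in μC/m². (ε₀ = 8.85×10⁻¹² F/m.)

36.6 μC/m²

A = 0.218 × 0.0771 m² = 1.68×10⁻² m².
C = κε₀A/d = 2.33 × 8.85×10⁻¹² × 1.68×10⁻² / 1.83×10⁻⁴ = 1.89×10⁻⁹ F.
σ = Q/A = CV/A = 1.89×10⁻⁹ × 325 / 1.68×10⁻² = 3.66×10⁻⁵ C/m².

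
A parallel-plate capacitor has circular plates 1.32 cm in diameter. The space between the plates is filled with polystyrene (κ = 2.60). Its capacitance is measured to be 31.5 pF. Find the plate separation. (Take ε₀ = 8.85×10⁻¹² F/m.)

100.0 μm

A = π(1.32/2 cm)² = 1.37×10⁻⁴ m².
d = κε₀A/C = 2.60 × 8.85×10⁻¹² × 1.37×10⁻⁴ / 3.15×10⁻¹¹ = 10.00×10⁻⁵ m.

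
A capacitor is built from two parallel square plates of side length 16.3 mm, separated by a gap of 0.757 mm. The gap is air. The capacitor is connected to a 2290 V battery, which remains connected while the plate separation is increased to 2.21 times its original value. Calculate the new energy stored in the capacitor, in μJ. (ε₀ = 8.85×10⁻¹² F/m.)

A = (16.3 mm)² = 2.66×10⁻⁴ m².
Initially C₁ = ε₀A/d = 8.85×10⁻¹² × 2.66×10⁻⁴ / 7.57×10⁻⁴ = 3.11×10⁻¹² F.
U₁ = 8.14×10⁻⁶ J.
Battery connected ⇒ V is held fixed. C₂ = 0.452 C₁ and U = ½CV², so U₂/U₁ = C₂/C₁ = 0.452.
U₂ = 0.452 × 8.14×10⁻⁶ = 3.69×10⁻⁶ J.

3.69 μJ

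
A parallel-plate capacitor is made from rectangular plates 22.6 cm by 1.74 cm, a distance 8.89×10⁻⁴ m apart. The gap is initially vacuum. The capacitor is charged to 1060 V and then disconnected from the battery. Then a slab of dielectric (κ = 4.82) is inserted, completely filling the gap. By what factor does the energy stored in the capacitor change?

Isolated ⇒ Q is held fixed.
C₂ = 4.82 C₁ and U = Q²/(2C), so U₂/U₁ = C₁/C₂ = 0.207.

0.207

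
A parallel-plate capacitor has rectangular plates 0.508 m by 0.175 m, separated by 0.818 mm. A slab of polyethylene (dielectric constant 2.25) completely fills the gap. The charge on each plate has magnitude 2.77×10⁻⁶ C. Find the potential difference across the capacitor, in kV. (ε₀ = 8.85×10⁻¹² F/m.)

A = 0.508 × 0.175 m² = 8.89×10⁻² m².
C = κε₀A/d = 2.25 × 8.85×10⁻¹² × 8.89×10⁻² / 8.18×10⁻⁴ = 2.16×10⁻⁹ F.
V = Q/C = 2.77×10⁻⁶ / 2.16×10⁻⁹ = 1.28×10³ V.

1.28 kV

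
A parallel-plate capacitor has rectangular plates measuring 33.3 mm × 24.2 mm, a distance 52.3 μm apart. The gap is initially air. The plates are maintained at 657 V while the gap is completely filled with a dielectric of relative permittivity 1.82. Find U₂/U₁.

1.82

Battery connected ⇒ V is held fixed.
C₂ = 1.82 C₁ and U = ½CV², so U₂/U₁ = C₂/C₁ = 1.82.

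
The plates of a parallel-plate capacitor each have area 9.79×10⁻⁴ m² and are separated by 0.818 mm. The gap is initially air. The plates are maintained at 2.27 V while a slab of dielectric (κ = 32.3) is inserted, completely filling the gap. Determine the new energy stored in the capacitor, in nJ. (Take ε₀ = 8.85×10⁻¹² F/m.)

U ≈ 0.881 nJ

Initially C₁ = ε₀A/d = 8.85×10⁻¹² × 9.79×10⁻⁴ / 8.18×10⁻⁴ = 1.06×10⁻¹¹ F.
U₁ = 2.73×10⁻¹¹ J.
Battery connected ⇒ V is held fixed. C₂ = 32.3 C₁ and U = ½CV², so U₂/U₁ = C₂/C₁ = 32.3.
U₂ = 32.3 × 2.73×10⁻¹¹ = 8.81×10⁻¹⁰ J.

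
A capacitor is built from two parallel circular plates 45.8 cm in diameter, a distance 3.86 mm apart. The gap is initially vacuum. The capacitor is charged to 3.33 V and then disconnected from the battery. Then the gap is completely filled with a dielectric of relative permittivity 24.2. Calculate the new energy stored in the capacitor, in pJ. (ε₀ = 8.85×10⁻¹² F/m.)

A = π(45.8/2 cm)² = 0.165 m².
Initially C₁ = ε₀A/d = 8.85×10⁻¹² × 0.165 / 3.86×10⁻³ = 3.78×10⁻¹⁰ F.
U₁ = 2.09×10⁻⁹ J.
Isolated ⇒ Q is held fixed. C₂ = 24.2 C₁ and U = Q²/(2C), so U₂/U₁ = C₁/C₂ = 0.0413.
U₂ = 0.0413 × 2.09×10⁻⁹ = 8.65×10⁻¹¹ J.

86.5 pJ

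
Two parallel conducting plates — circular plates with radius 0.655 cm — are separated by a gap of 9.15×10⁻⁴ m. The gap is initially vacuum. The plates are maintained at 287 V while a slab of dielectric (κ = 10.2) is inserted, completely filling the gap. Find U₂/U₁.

Battery connected ⇒ V is held fixed.
C₂ = 10.2 C₁ and U = ½CV², so U₂/U₁ = C₂/C₁ = 10.2.

10.2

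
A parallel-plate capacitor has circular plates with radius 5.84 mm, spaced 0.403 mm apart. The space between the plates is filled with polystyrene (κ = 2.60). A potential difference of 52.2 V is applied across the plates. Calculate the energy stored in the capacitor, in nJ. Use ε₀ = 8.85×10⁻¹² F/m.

8.33 nJ

A = π(5.84 mm)² = 1.07×10⁻⁴ m².
C = κε₀A/d = 2.60 × 8.85×10⁻¹² × 1.07×10⁻⁴ / 4.03×10⁻⁴ = 6.12×10⁻¹² F.
U = ½CV² = ½ × 6.12×10⁻¹² × (52.2)² = 8.33×10⁻⁹ J.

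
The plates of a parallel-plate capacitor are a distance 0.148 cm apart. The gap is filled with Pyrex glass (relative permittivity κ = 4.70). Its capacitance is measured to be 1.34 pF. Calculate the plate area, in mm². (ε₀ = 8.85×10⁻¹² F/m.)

47.7 mm²

A = Cd/(κε₀) = 1.34×10⁻¹² × 1.48×10⁻³ / (4.70 × 8.85×10⁻¹²) = 4.77×10⁻⁵ m².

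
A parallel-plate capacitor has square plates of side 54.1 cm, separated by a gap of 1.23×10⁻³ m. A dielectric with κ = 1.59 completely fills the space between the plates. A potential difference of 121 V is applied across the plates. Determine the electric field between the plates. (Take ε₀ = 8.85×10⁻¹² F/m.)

98.4 V/mm

E = V/d = 121 / 1.23×10⁻³ = 9.84×10⁴ V/m.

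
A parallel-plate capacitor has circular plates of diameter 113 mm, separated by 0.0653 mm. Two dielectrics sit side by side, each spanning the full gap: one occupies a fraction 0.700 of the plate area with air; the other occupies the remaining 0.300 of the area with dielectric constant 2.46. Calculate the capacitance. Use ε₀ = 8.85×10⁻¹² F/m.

C ≈ 1.95 nF

A = π(113/2 mm)² = 1.00×10⁻² m².
Side-by-side slabs ⇒ two capacitors in parallel, each spanning the full gap.
C₁ = κ₁ε₀A₁/d = 1.00 × 8.85×10⁻¹² × 7.02×10⁻³ / 6.53×10⁻⁵ = 9.51×10⁻¹⁰ F.
C₂ = κ₂ε₀A₂/d = 2.46 × 8.85×10⁻¹² × 3.01×10⁻³ / 6.53×10⁻⁵ = 1.00×10⁻⁹ F.
C = C₁ + C₂ = 1.95×10⁻⁹ F.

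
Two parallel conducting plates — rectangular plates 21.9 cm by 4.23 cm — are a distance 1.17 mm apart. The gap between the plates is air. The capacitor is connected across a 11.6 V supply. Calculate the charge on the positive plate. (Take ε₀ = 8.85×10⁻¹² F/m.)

0.813 nC

A = 21.9 × 4.23 cm² = 9.26×10⁻³ m².
C = ε₀A/d = 8.85×10⁻¹² × 9.26×10⁻³ / 1.17×10⁻³ = 7.01×10⁻¹¹ F.
Q = CV = 7.01×10⁻¹¹ × 11.6 = 8.13×10⁻¹⁰ C.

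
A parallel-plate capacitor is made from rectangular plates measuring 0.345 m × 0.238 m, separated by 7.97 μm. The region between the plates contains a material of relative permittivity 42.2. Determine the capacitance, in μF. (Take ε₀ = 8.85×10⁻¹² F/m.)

C ≈ 3.85 μF

A = 0.345 × 0.238 m² = 8.21×10⁻² m².
C = κε₀A/d = 42.2 × 8.85×10⁻¹² × 8.21×10⁻² / 7.97×10⁻⁶ = 3.85×10⁻⁶ F.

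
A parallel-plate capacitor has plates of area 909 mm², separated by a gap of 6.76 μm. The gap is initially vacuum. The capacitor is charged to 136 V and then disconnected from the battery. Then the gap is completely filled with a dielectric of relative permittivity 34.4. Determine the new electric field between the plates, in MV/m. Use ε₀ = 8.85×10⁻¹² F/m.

0.585 MV/m

A = 909 mm² = 9.09×10⁻⁴ m².
Initially C₁ = ε₀A/d = 8.85×10⁻¹² × 9.09×10⁻⁴ / 6.76×10⁻⁶ = 1.19×10⁻⁹ F.
E₁ = 2.01×10⁷ V/m.
Isolated ⇒ Q is held fixed. V₂ = Q/C₂ = V₁/34.4; E = V/d, so E₂/E₁ = (V₂/V₁)(d₁/d₂) = 0.0291.
E₂ = 0.0291 × 2.01×10⁷ = 5.85×10⁵ V/m.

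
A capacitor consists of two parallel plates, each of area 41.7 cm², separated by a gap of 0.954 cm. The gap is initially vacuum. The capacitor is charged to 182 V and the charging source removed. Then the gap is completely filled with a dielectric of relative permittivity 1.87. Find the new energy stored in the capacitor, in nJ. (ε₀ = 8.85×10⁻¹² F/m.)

U ≈ 34.3 nJ

A = 41.7 cm² = 4.17×10⁻³ m².
Initially C₁ = ε₀A/d = 8.85×10⁻¹² × 4.17×10⁻³ / 9.54×10⁻³ = 3.87×10⁻¹² F.
U₁ = 6.41×10⁻⁸ J.
Isolated ⇒ Q is held fixed. C₂ = 1.87 C₁ and U = Q²/(2C), so U₂/U₁ = C₁/C₂ = 0.535.
U₂ = 0.535 × 6.41×10⁻⁸ = 3.43×10⁻⁸ J.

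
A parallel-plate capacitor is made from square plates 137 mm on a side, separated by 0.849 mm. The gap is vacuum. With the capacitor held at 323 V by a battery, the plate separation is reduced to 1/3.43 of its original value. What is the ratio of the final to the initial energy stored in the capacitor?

3.43

Battery connected ⇒ V is held fixed.
C₂ = 3.43 C₁ and U = ½CV², so U₂/U₁ = C₂/C₁ = 3.43.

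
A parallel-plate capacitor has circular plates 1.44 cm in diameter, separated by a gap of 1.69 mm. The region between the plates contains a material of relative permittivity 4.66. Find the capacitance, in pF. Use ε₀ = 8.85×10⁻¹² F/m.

3.97 pF

A = π(1.44/2 cm)² = 1.63×10⁻⁴ m².
C = κε₀A/d = 4.66 × 8.85×10⁻¹² × 1.63×10⁻⁴ / 1.69×10⁻³ = 3.97×10⁻¹² F.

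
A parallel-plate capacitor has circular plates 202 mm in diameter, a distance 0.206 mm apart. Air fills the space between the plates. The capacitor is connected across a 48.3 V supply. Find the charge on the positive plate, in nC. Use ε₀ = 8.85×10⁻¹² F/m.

A = π(202/2 mm)² = 3.20×10⁻² m².
C = ε₀A/d = 8.85×10⁻¹² × 3.20×10⁻² / 2.06×10⁻⁴ = 1.38×10⁻⁹ F.
Q = CV = 1.38×10⁻⁹ × 48.3 = 6.65×10⁻⁸ C.

66.5 nC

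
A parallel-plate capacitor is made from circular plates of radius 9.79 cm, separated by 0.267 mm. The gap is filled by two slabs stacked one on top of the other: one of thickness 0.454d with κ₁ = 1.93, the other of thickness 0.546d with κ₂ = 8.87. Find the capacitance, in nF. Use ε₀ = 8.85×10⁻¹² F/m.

A = π(9.79 cm)² = 3.01×10⁻² m².
Stacked slabs ⇒ two capacitors in series, each with the full plate area.
C₁ = κ₁ε₀A/d₁ = 1.93 × 8.85×10⁻¹² × 3.01×10⁻² / 1.21×10⁻⁴ = 4.24×10⁻⁹ F.
C₂ = κ₂ε₀A/d₂ = 8.87 × 8.85×10⁻¹² × 3.01×10⁻² / 1.46×10⁻⁴ = 1.62×10⁻⁸ F.
C = (1/C₁ + 1/C₂)⁻¹ = 3.36×10⁻⁹ F.

C ≈ 3.36 nF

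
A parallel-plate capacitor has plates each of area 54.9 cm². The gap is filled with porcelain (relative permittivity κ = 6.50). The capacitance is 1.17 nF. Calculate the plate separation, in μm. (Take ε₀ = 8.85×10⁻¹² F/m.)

270 μm

A = 54.9 cm² = 5.49×10⁻³ m².
d = κε₀A/C = 6.50 × 8.85×10⁻¹² × 5.49×10⁻³ / 1.17×10⁻⁹ = 2.70×10⁻⁴ m.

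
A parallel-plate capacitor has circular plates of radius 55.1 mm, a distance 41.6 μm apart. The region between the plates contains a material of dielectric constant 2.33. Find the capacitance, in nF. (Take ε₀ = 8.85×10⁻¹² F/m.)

A = π(55.1 mm)² = 9.54×10⁻³ m².
C = κε₀A/d = 2.33 × 8.85×10⁻¹² × 9.54×10⁻³ / 4.16×10⁻⁵ = 4.73×10⁻⁹ F.

4.73 nF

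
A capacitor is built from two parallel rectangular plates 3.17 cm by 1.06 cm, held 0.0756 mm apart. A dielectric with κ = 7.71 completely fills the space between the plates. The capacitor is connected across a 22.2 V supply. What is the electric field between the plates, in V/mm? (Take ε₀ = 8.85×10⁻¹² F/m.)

294 V/mm

E = V/d = 22.2 / 7.56×10⁻⁵ = 2.94×10⁵ V/m.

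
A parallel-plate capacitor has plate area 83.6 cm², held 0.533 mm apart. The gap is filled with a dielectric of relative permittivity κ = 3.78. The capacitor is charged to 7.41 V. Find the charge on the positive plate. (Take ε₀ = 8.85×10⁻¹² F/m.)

Q ≈ 3.89 nC

A = 83.6 cm² = 8.36×10⁻³ m².
C = κε₀A/d = 3.78 × 8.85×10⁻¹² × 8.36×10⁻³ / 5.33×10⁻⁴ = 5.25×10⁻¹⁰ F.
Q = CV = 5.25×10⁻¹⁰ × 7.41 = 3.89×10⁻⁹ C.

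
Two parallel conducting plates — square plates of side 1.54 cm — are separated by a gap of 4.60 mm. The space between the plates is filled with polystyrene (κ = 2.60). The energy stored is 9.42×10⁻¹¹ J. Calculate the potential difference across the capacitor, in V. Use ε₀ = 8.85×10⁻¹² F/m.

12.6 V

A = (1.54 cm)² = 2.37×10⁻⁴ m².
C = κε₀A/d = 2.60 × 8.85×10⁻¹² × 2.37×10⁻⁴ / 4.60×10⁻³ = 1.19×10⁻¹² F.
V = √(2U/C) = √(2 × 9.42×10⁻¹¹ / 1.19×10⁻¹²) = 12.6 V.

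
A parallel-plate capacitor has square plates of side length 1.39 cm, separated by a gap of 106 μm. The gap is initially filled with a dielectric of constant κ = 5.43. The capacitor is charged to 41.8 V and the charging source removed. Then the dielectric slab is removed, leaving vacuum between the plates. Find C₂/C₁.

C₂/C₁ ≈ 0.184

C = κε₀A/d scales with κ, so C₂/C₁ = 1/κ = 1/5.43 = 0.184.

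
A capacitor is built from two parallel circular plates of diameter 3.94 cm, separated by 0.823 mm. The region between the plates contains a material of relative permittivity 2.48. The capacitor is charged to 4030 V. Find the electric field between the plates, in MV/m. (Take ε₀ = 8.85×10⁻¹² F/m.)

4.90 MV/m

E = V/d = 4030 / 8.23×10⁻⁴ = 4.90×10⁶ V/m.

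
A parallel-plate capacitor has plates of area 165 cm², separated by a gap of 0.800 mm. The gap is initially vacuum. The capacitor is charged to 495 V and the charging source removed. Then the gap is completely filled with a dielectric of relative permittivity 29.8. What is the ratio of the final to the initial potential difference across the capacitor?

V₂/V₁ ≈ 0.0336

Isolated ⇒ Q is held fixed.
C₂ = 29.8 C₁ and V = Q/C, so V₂/V₁ = C₁/C₂ = 0.0336.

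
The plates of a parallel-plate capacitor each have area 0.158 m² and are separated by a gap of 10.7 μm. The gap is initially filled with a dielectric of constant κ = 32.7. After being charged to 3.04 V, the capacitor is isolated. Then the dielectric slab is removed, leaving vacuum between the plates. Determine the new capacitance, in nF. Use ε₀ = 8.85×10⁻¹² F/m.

Initially C₁ = κε₀A/d = 32.7 × 8.85×10⁻¹² × 0.158 / 1.07×10⁻⁵ = 4.27×10⁻⁶ F.
C = κε₀A/d scales with κ, so C₂/C₁ = 1/κ = 1/32.7 = 0.0306.
C₂ = 0.0306 × 4.27×10⁻⁶ = 1.31×10⁻⁷ F.

131 nF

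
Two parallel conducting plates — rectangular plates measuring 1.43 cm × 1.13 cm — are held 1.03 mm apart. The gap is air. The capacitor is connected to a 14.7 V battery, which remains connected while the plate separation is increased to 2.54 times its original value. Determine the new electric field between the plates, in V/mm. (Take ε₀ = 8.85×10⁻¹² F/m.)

E ≈ 5.62 V/mm

A = 1.43 × 1.13 cm² = 1.62×10⁻⁴ m².
Initially C₁ = ε₀A/d = 8.85×10⁻¹² × 1.62×10⁻⁴ / 1.03×10⁻³ = 1.39×10⁻¹² F.
E₁ = 1.43×10⁴ V/m.
Battery connected ⇒ V is held fixed. E = V/d, so E₂/E₁ = d₁/d₂ = 0.394.
E₂ = 0.394 × 1.43×10⁴ = 5.62×10³ V/m.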